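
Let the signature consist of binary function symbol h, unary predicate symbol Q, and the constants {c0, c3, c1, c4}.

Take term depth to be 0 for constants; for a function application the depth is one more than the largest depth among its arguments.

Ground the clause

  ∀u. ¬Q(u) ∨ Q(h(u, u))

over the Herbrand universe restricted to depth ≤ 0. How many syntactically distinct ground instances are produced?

Ground terms of depth ≤ 0:
  Let N_k = |{terms of depth ≤ k}|. Then N_0 = 4 and N_k = 4 + N_{k-1}^2 for k ≥ 1 (one summand per function symbol, arity giving the exponent).
  N_0 = 4
  Explicitly: c0, c3, c1, c4.
So there are 4 ground terms available for substitution.
There is 1 variable to instantiate (u),  occurring in at least one literal, so different choices give different ground instances.
Number of ground instances = 4.

4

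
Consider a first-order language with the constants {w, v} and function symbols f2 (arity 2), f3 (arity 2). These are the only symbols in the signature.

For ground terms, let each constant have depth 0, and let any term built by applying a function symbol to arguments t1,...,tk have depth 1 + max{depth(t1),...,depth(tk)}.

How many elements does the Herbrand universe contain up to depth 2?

Write N_k for the number of ground terms of depth ≤ k. A term of depth ≤ k is either a constant or a function symbol applied to arguments of depth ≤ k−1, so N_k = 2 + N_{k-1}^2 + N_{k-1}^2.
N_0 = 2
N_1 = 2 + 2^2 + 2^2 = 10
N_2 = 2 + 10^2 + 10^2 = 202

202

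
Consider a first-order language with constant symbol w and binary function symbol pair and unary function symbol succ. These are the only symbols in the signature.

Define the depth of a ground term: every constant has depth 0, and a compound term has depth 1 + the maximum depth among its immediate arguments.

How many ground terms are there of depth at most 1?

3

If N_k denotes the number of depth-≤k ground terms, the 1 constant gives N_0 = 1, and each function symbol of arity r contributes N_{k-1}^r new terms at level k: N_k = 1 + N_{k-1}^2 + N_{k-1}.
N_0 = 1
N_1 = 1 + 1^2 + 1 = 3
Explicitly: w, pair(w, w), succ(w).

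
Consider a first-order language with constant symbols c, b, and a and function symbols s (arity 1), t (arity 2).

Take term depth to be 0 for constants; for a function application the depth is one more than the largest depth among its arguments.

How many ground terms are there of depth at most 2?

243

Let N_k count ground terms of depth at most k. Each non-constant term of depth ≤ k is some function symbol applied to depth-≤(k−1) arguments, giving N_k = 3 + N_{k-1} + N_{k-1}^2.
N_0 = 3
N_1 = 3 + 3 + 3^2 = 15
N_2 = 3 + 15 + 15^2 = 243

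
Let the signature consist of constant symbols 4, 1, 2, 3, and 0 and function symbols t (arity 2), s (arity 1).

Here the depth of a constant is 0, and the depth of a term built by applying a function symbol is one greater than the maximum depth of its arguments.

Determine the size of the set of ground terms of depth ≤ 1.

Count level by level. With function symbols t/2, s/1, the terms of depth ≤ k are the 5 constants together with each function applied to depth-≤(k−1) tuples, so N_k = 5 + N_{k-1}^2 + N_{k-1}.
N_0 = 5
N_1 = 5 + 5^2 + 5 = 35

35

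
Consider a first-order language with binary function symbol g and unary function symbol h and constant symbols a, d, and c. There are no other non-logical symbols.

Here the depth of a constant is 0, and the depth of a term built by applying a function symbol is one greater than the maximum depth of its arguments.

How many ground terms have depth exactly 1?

12

If N_k denotes the number of depth-≤k ground terms, the 3 constants give N_0 = 3, and each function symbol of arity r contributes N_{k-1}^r new terms at level k: N_k = 3 + N_{k-1}^2 + N_{k-1}.
N_0 = 3
N_1 = 3 + 3^2 + 3 = 15
Terms of depth exactly 1: N_1 − N_0 = 15 − 3 = 12.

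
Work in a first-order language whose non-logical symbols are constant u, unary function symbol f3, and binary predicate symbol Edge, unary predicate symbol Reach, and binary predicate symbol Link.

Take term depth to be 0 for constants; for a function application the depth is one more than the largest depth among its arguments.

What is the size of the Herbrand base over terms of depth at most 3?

36

First count ground terms of depth ≤ 3.
Count level by level. With function symbols f3/1, the terms of depth ≤ k are the 1 constant together with each function applied to depth-≤(k−1) tuples, so N_k = 1 + N_{k-1}.
N_0 = 1
N_1 = 1 + 1 = 2
N_2 = 1 + 2 = 3
N_3 = 1 + 3 = 4
Explicitly: u, f3(u), f3(f3(u)), f3(f3(f3(u))).
So |H| = 4.
For each predicate symbol, the number of ground atoms is |H| raised to its arity; summing:
  Edge: 4^2 = 16;  Reach: 4;  Link: 4^2 = 16
Total ground atoms: 16 + 4 + 16 = 36.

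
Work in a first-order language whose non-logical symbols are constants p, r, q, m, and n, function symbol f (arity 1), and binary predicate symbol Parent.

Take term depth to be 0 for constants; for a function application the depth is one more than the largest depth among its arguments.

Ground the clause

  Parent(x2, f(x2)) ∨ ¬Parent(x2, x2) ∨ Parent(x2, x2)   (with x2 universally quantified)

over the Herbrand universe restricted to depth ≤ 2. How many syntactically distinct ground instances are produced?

15

Ground terms of depth ≤ 2:
  Write N_k for the number of ground terms of depth ≤ k. A term of depth ≤ k is either a constant or a function symbol applied to arguments of depth ≤ k−1, so N_k = 5 + N_{k-1}.
  N_0 = 5
  N_1 = 5 + 5 = 10
  N_2 = 5 + 10 = 15
So there are 15 ground terms available for substitution.
The clause has 1 distinct variable (x2), which appears in the body. In the free term algebra distinct substitutions yield syntactically distinct ground instances.
Number of ground instances = 15.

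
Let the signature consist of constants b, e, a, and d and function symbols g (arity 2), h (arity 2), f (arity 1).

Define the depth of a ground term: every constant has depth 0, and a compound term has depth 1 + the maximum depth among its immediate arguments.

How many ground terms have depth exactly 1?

Let N_k count ground terms of depth at most k. Each non-constant term of depth ≤ k is some function symbol applied to depth-≤(k−1) arguments, giving N_k = 4 + N_{k-1}^2 + N_{k-1}^2 + N_{k-1}.
N_0 = 4
N_1 = 4 + 4^2 + 4^2 + 4 = 40
Terms of depth exactly 1: N_1 − N_0 = 40 − 4 = 36.

36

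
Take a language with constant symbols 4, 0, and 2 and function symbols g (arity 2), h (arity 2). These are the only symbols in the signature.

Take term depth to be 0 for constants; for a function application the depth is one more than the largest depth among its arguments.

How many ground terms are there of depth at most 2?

Let N_k count ground terms of depth at most k. Each non-constant term of depth ≤ k is some function symbol applied to depth-≤(k−1) arguments, giving N_k = 3 + N_{k-1}^2 + N_{k-1}^2.
N_0 = 3
N_1 = 3 + 3^2 + 3^2 = 21
N_2 = 3 + 21^2 + 21^2 = 885

885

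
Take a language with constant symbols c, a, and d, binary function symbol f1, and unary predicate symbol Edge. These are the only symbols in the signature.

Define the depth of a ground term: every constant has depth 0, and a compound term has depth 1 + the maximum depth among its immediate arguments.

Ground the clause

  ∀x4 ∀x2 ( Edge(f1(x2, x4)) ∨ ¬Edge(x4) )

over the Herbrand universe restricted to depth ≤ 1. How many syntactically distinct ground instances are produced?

Ground terms of depth ≤ 1:
  Count level by level. With function symbols f1/2, the terms of depth ≤ k are the 3 constants together with each function applied to depth-≤(k−1) tuples, so N_k = 3 + N_{k-1}^2.
  N_0 = 3
  N_1 = 3 + 3^2 = 12
  Explicitly: c, a, d, f1(c, c), f1(c, a), f1(c, d), f1(a, c), f1(a, a), f1(a, d), f1(d, c), f1(d, a), f1(d, d).
So there are 12 ground terms available for substitution.
There are 2 variables to instantiate (x4, x2), each occurring in at least one literal, so different choices give different ground instances.
Number of ground instances = 12^2 = 144.

144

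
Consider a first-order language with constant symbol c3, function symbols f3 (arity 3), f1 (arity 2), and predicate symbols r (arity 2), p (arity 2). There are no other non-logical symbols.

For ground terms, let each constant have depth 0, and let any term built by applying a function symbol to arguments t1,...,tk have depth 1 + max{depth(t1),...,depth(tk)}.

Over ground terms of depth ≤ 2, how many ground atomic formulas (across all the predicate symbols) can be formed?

First count ground terms of depth ≤ 2.
Count level by level. With function symbols f3/3, f1/2, the terms of depth ≤ k are the 1 constant together with each function applied to depth-≤(k−1) tuples, so N_k = 1 + N_{k-1}^3 + N_{k-1}^2.
N_0 = 1
N_1 = 1 + 1^3 + 1^2 = 3
N_2 = 1 + 3^3 + 3^2 = 37
So |H| = 37.
For each predicate symbol, the number of ground atoms is |H| raised to its arity; summing:
  r: 37^2 = 1369;  p: 37^2 = 1369
Total ground atoms: 1369 + 1369 = 2738.

2738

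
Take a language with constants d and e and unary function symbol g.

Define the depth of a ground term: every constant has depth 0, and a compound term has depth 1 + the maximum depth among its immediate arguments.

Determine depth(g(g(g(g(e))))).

4

depth(g(e)) = 1 + depth(e) = 1 + 0 = 1
depth(g(g(e))) = 1 + depth(g(e)) = 1 + 1 = 2
depth(g(g(g(e)))) = 1 + depth(g(g(e))) = 1 + 2 = 3
depth(g(g(g(g(e))))) = 1 + depth(g(g(g(e)))) = 1 + 3 = 4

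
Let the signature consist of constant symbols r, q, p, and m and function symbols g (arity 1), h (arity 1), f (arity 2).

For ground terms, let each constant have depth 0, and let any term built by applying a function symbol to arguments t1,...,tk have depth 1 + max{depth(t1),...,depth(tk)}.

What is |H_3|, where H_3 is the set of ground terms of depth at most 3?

714028

Count level by level. With function symbols g/1, h/1, f/2, the terms of depth ≤ k are the 4 constants together with each function applied to depth-≤(k−1) tuples, so N_k = 4 + N_{k-1} + N_{k-1} + N_{k-1}^2.
N_0 = 4
N_1 = 4 + 4 + 4 + 4^2 = 28
N_2 = 4 + 28 + 28 + 28^2 = 844
N_3 = 4 + 844 + 844 + 844^2 = 714028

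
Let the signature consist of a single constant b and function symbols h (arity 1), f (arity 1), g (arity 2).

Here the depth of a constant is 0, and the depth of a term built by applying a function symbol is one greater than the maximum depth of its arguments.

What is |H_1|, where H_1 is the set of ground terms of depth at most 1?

Let N_k count ground terms of depth at most k. Each non-constant term of depth ≤ k is some function symbol applied to depth-≤(k−1) arguments, giving N_k = 1 + N_{k-1} + N_{k-1} + N_{k-1}^2.
N_0 = 1
N_1 = 1 + 1 + 1 + 1^2 = 4
Explicitly: b, h(b), f(b), g(b, b).

4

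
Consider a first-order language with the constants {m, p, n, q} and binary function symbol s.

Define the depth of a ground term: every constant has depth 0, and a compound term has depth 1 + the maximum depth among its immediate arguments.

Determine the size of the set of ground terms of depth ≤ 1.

If N_k denotes the number of depth-≤k ground terms, the 4 constants give N_0 = 4, and each function symbol of arity r contributes N_{k-1}^r new terms at level k: N_k = 4 + N_{k-1}^2.
N_0 = 4
N_1 = 4 + 4^2 = 20

20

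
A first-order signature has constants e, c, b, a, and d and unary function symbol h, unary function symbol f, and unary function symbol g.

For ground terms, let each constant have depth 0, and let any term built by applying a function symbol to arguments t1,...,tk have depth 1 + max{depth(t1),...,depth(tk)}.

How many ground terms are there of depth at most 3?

Count level by level. With function symbols h/1, f/1, g/1, the terms of depth ≤ k are the 5 constants together with each function applied to depth-≤(k−1) tuples, so N_k = 5 + N_{k-1} + N_{k-1} + N_{k-1}.
N_0 = 5
N_1 = 5 + 5 + 5 + 5 = 20
N_2 = 5 + 20 + 20 + 20 = 65
N_3 = 5 + 65 + 65 + 65 = 200

200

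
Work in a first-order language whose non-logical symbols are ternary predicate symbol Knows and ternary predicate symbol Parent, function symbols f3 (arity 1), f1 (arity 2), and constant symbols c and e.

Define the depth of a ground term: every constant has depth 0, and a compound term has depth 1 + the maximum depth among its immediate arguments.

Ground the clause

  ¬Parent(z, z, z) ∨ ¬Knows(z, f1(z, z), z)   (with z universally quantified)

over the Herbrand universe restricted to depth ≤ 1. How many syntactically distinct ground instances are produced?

8

Ground terms of depth ≤ 1:
  Let N_k count ground terms of depth at most k. Each non-constant term of depth ≤ k is some function symbol applied to depth-≤(k−1) arguments, giving N_k = 2 + N_{k-1} + N_{k-1}^2.
  N_0 = 2
  N_1 = 2 + 2 + 2^2 = 8
  Explicitly: c, e, f3(c), f3(e), f1(c, c), f1(c, e), f1(e, c), f1(e, e).
So there are 8 ground terms available for substitution.
The clause has 1 distinct variable (z), which appears in the body. In the free term algebra distinct substitutions yield syntactically distinct ground instances.
Number of ground instances = 8.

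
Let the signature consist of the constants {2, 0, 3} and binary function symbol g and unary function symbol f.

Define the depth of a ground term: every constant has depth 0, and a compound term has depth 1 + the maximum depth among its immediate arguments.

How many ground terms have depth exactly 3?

59052

Let N_k count ground terms of depth at most k. Each non-constant term of depth ≤ k is some function symbol applied to depth-≤(k−1) arguments, giving N_k = 3 + N_{k-1}^2 + N_{k-1}.
N_0 = 3
N_1 = 3 + 3^2 + 3 = 15
N_2 = 3 + 15^2 + 15 = 243
N_3 = 3 + 243^2 + 243 = 59295
Terms of depth exactly 3: N_3 − N_2 = 59295 − 243 = 59052.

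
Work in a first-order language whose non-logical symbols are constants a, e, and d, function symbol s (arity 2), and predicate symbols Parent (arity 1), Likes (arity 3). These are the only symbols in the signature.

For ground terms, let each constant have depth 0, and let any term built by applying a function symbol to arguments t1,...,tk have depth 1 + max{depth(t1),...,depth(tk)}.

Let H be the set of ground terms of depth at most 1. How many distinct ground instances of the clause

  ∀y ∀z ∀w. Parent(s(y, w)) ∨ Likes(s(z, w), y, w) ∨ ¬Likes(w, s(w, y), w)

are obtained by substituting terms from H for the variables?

Ground terms of depth ≤ 1:
  Let N_k = |{terms of depth ≤ k}|. Then N_0 = 3 and N_k = 3 + N_{k-1}^2 for k ≥ 1 (one summand per function symbol, arity giving the exponent).
  N_0 = 3
  N_1 = 3 + 3^2 = 12
  Explicitly: a, e, d, s(a, a), s(a, e), s(a, d), s(e, a), s(e, e), s(e, d), s(d, a), s(d, e), s(d, d).
So there are 12 ground terms available for substitution.
The body mentions every one of the 3 quantified variables; since ground terms form a free algebra, no two substitutions collapse to the same formula.
Number of ground instances = 12^3 = 1728.

1728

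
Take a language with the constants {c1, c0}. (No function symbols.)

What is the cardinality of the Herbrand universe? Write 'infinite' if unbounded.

There are no function symbols, so every ground term is one of the 2 constants.
The Herbrand universe is {c1, c0}, which is finite with 2 elements.

2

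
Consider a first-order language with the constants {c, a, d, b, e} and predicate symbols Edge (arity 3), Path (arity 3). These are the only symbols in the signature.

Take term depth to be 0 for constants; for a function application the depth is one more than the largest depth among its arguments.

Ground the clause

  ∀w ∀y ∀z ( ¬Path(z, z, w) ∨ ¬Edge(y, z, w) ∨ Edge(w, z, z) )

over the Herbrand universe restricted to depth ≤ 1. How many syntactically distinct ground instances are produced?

Ground terms of depth ≤ 1:
  With no function symbols every ground term is a constant, so there are exactly 5 ground terms at every depth bound.
  N_0 = 5
  N_1 = 5
  Explicitly: c, a, d, b, e.
So there are 5 ground terms available for substitution.
Each of w, y, z ranges independently over the available ground terms, and distinct assignments produce distinct instances.
Number of ground instances = 5^3 = 125.

125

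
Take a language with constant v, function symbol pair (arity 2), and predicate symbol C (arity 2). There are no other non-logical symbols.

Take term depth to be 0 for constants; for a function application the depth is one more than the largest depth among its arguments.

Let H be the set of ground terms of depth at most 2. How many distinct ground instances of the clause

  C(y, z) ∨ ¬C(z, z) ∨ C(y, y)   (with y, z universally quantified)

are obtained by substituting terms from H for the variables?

25

Ground terms of depth ≤ 2:
  Count level by level. With function symbols pair/2, the terms of depth ≤ k are the 1 constant together with each function applied to depth-≤(k−1) tuples, so N_k = 1 + N_{k-1}^2.
  N_0 = 1
  N_1 = 1 + 1^2 = 2
  N_2 = 1 + 2^2 = 5
So there are 5 ground terms available for substitution.
Each of y, z ranges independently over the available ground terms, and distinct assignments produce distinct instances.
Number of ground instances = 5^2 = 25.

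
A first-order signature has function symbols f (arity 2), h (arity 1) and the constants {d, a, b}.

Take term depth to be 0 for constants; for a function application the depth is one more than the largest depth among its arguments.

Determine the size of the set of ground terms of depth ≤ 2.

Count level by level. With function symbols f/2, h/1, the terms of depth ≤ k are the 3 constants together with each function applied to depth-≤(k−1) tuples, so N_k = 3 + N_{k-1}^2 + N_{k-1}.
N_0 = 3
N_1 = 3 + 3^2 + 3 = 15
N_2 = 3 + 15^2 + 15 = 243

243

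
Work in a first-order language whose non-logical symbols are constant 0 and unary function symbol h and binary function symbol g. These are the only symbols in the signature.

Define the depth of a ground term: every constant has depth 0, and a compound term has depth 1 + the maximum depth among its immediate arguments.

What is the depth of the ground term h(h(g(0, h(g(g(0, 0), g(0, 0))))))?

depth(g(0, 0)) = 1 + max(0, 0) = 1
depth(g(g(0, 0), g(0, 0))) = 1 + max(1, 1) = 2
depth(h(g(g(0, 0), g(0, 0)))) = 1 + depth(g(g(0, 0), g(0, 0))) = 1 + 2 = 3
depth(g(0, h(g(g(0, 0), g(0, 0))))) = 1 + max(0, 3) = 4
depth(h(g(0, h(g(g(0, 0), g(0, 0)))))) = 1 + depth(g(0, h(g(g(0, 0), g(0, 0))))) = 1 + 4 = 5
depth(h(h(g(0, h(g(g(0, 0), g(0, 0))))))) = 1 + depth(h(g(0, h(g(g(0, 0), g(0, 0)))))) = 1 + 5 = 6

6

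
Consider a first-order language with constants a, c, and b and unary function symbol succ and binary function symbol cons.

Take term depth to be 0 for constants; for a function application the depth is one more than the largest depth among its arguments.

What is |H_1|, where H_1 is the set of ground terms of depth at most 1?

15

If N_k denotes the number of depth-≤k ground terms, the 3 constants give N_0 = 3, and each function symbol of arity r contributes N_{k-1}^r new terms at level k: N_k = 3 + N_{k-1} + N_{k-1}^2.
N_0 = 3
N_1 = 3 + 3 + 3^2 = 15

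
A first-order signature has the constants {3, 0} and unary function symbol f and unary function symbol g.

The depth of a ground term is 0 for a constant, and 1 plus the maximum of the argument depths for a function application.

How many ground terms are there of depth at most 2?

Let N_k count ground terms of depth at most k. Each non-constant term of depth ≤ k is some function symbol applied to depth-≤(k−1) arguments, giving N_k = 2 + N_{k-1} + N_{k-1}.
N_0 = 2
N_1 = 2 + 2 + 2 = 6
N_2 = 2 + 6 + 6 = 14

14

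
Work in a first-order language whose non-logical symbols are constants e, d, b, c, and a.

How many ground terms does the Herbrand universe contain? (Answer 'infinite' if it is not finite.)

5

There are no function symbols, so every ground term is one of the 5 constants.
The Herbrand universe is {e, d, b, c, a}, which is finite with 5 elements.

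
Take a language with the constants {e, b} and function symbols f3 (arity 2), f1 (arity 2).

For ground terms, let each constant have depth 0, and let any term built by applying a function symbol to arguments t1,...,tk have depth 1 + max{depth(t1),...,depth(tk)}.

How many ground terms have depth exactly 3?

81408

Count level by level. With function symbols f3/2, f1/2, the terms of depth ≤ k are the 2 constants together with each function applied to depth-≤(k−1) tuples, so N_k = 2 + N_{k-1}^2 + N_{k-1}^2.
N_0 = 2
N_1 = 2 + 2^2 + 2^2 = 10
N_2 = 2 + 10^2 + 10^2 = 202
N_3 = 2 + 202^2 + 202^2 = 81610
Terms of depth exactly 3: N_3 − N_2 = 81610 − 202 = 81408.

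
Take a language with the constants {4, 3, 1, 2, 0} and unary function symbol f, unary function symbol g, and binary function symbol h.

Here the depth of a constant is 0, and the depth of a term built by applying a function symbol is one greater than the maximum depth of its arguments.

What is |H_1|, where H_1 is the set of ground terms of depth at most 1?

40

Let N_k count ground terms of depth at most k. Each non-constant term of depth ≤ k is some function symbol applied to depth-≤(k−1) arguments, giving N_k = 5 + N_{k-1} + N_{k-1} + N_{k-1}^2.
N_0 = 5
N_1 = 5 + 5 + 5 + 5^2 = 40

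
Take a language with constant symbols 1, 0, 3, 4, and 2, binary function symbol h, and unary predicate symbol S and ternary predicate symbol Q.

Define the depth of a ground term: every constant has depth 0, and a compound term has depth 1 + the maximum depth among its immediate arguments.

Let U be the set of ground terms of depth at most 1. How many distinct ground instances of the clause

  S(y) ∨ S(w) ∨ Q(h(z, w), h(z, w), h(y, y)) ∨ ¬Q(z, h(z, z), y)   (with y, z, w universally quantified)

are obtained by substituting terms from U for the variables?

27000

Ground terms of depth ≤ 1:
  If N_k denotes the number of depth-≤k ground terms, the 5 constants give N_0 = 5, and each function symbol of arity r contributes N_{k-1}^r new terms at level k: N_k = 5 + N_{k-1}^2.
  N_0 = 5
  N_1 = 5 + 5^2 = 30
So there are 30 ground terms available for substitution.
The clause has 3 distinct variables (y, z, w), each appearing in the body. In the free term algebra distinct substitutions yield syntactically distinct ground instances.
Number of ground instances = 30^3 = 27000.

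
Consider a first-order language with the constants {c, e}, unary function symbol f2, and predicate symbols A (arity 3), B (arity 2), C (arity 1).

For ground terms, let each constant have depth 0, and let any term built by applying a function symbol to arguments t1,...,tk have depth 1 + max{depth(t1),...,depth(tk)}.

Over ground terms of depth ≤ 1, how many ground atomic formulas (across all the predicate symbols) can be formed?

First count ground terms of depth ≤ 1.
Write N_k for the number of ground terms of depth ≤ k. A term of depth ≤ k is either a constant or a function symbol applied to arguments of depth ≤ k−1, so N_k = 2 + N_{k-1}.
N_0 = 2
N_1 = 2 + 2 = 4
Explicitly: c, e, f2(c), f2(e).
So |H| = 4.
A ground atom is a predicate applied to a tuple of terms from H, so the count is the sum over predicates of |H|^arity:
  A: 4^3 = 64;  B: 4^2 = 16;  C: 4
Total ground atoms: 64 + 16 + 4 = 84.

84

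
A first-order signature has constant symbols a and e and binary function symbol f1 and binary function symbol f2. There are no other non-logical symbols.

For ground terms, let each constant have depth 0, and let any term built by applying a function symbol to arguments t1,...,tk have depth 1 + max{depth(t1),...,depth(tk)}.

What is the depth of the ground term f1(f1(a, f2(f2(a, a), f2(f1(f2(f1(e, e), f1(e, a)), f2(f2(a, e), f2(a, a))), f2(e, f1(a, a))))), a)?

depth(f2(a, a)) = 1 + max(0, 0) = 1
depth(f1(e, e)) = 1 + max(0, 0) = 1
depth(f1(e, a)) = 1 + max(0, 0) = 1
depth(f2(f1(e, e), f1(e, a))) = 1 + max(1, 1) = 2
depth(f2(a, e)) = 1 + max(0, 0) = 1
depth(f2(f2(a, e), f2(a, a))) = 1 + max(1, 1) = 2
depth(f1(f2(f1(e, e), f1(e, a)), f2(f2(a, e), f2(a, a)))) = 1 + max(2, 2) = 3
depth(f1(a, a)) = 1 + max(0, 0) = 1
depth(f2(e, f1(a, a))) = 1 + max(0, 1) = 2
depth(f2(f1(f2(f1(e, e), f1(e, a)), f2(f2(a, e), f2(a, a))), f2(e, f1(a, a)))) = 1 + max(3, 2) = 4
depth(f2(f2(a, a), f2(f1(f2(f1(e, e), f1(e, a)), f2(f2(a, e), f2(a, a))), f2(e, f1(a, a))))) = 1 + max(1, 4) = 5
depth(f1(a, f2(f2(a, a), f2(f1(f2(f1(e, e), f1(e, a)), f2(f2(a, e), f2(a, a))), f2(e, f1(a, a)))))) = 1 + max(0, 5) = 6
depth(f1(f1(a, f2(f2(a, a), f2(f1(f2(f1(e, e), f1(e, a)), f2(f2(a, e), f2(a, a))), f2(e, f1(a, a))))), a)) = 1 + max(6, 0) = 7

7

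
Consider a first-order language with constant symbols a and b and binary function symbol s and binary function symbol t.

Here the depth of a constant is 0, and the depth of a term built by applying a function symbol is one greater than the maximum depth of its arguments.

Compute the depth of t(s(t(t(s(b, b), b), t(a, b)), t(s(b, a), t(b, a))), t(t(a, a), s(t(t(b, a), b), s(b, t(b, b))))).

5

depth(s(b, b)) = 1 + max(0, 0) = 1
depth(t(s(b, b), b)) = 1 + max(1, 0) = 2
depth(t(a, b)) = 1 + max(0, 0) = 1
depth(t(t(s(b, b), b), t(a, b))) = 1 + max(2, 1) = 3
depth(s(b, a)) = 1 + max(0, 0) = 1
depth(t(b, a)) = 1 + max(0, 0) = 1
depth(t(s(b, a), t(b, a))) = 1 + max(1, 1) = 2
depth(s(t(t(s(b, b), b), t(a, b)), t(s(b, a), t(b, a)))) = 1 + max(3, 2) = 4
depth(t(a, a)) = 1 + max(0, 0) = 1
depth(t(t(b, a), b)) = 1 + max(1, 0) = 2
depth(t(b, b)) = 1 + max(0, 0) = 1
depth(s(b, t(b, b))) = 1 + max(0, 1) = 2
depth(s(t(t(b, a), b), s(b, t(b, b)))) = 1 + max(2, 2) = 3
depth(t(t(a, a), s(t(t(b, a), b), s(b, t(b, b))))) = 1 + max(1, 3) = 4
depth(t(s(t(t(s(b, b), b), t(a, b)), t(s(b, a), t(b, a))), t(t(a, a), s(t(t(b, a), b), s(b, t(b, b)))))) = 1 + max(4, 4) = 5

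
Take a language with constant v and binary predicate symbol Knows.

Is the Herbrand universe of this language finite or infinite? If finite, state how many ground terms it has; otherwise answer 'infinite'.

There are no function symbols, so the only ground term is the single constant.
The Herbrand universe is {v}, finite with 1 element.

1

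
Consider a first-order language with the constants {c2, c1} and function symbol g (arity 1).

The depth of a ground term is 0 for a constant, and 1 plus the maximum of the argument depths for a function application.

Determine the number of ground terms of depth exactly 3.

Let N_k = |{terms of depth ≤ k}|. Then N_0 = 2 and N_k = 2 + N_{k-1} for k ≥ 1 (one summand per function symbol, arity giving the exponent).
N_0 = 2
N_1 = 2 + 2 = 4
N_2 = 2 + 4 = 6
N_3 = 2 + 6 = 8
Terms of depth exactly 3: N_3 − N_2 = 8 − 6 = 2.

2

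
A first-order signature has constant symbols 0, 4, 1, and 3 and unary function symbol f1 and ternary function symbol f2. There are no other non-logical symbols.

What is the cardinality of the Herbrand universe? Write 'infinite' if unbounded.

The signature has at least one function symbol (f1, arity 1) and at least one constant (0).
Iterating f1 gives infinitely many distinct ground terms: 0, f1(0), f1(f1(0)), ...
So the Herbrand universe is infinite.

infinite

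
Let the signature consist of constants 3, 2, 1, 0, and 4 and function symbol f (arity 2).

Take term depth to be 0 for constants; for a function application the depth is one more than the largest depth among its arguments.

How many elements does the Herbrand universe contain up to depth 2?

Let N_k count ground terms of depth at most k. Each non-constant term of depth ≤ k is some function symbol applied to depth-≤(k−1) arguments, giving N_k = 5 + N_{k-1}^2.
N_0 = 5
N_1 = 5 + 5^2 = 30
N_2 = 5 + 30^2 = 905

905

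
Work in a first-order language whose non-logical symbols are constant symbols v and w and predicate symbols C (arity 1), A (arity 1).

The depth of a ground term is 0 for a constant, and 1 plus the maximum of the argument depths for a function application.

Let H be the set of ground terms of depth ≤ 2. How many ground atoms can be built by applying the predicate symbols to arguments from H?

First count ground terms of depth ≤ 2.
With no function symbols every ground term is a constant, so there are exactly 2 ground terms at every depth bound.
N_0 = 2
N_1 = 2
N_2 = 2
Explicitly: v, w.
So |H| = 2.
Each predicate of arity r yields |H|^r ground atoms (one per choice of an r-tuple from H):
  C: 2;  A: 2
Total ground atoms: 2 + 2 = 4.

4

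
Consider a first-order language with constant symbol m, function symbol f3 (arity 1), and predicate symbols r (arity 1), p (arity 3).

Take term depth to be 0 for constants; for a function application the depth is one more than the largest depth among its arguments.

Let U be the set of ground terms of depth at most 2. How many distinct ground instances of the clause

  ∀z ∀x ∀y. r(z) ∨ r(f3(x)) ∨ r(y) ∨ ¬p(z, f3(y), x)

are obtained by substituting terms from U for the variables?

Ground terms of depth ≤ 2:
  Count level by level. With function symbols f3/1, the terms of depth ≤ k are the 1 constant together with each function applied to depth-≤(k−1) tuples, so N_k = 1 + N_{k-1}.
  N_0 = 1
  N_1 = 1 + 1 = 2
  N_2 = 1 + 2 = 3
So there are 3 ground terms available for substitution.
There are 3 variables to instantiate (z, x, y), each occurring in at least one literal, so different choices give different ground instances.
Number of ground instances = 3^3 = 27.

27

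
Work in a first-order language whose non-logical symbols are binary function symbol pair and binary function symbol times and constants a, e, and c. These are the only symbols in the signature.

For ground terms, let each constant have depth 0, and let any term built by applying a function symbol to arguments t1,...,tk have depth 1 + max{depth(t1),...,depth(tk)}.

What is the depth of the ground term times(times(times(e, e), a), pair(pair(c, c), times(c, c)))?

3

depth(times(e, e)) = 1 + max(0, 0) = 1
depth(times(times(e, e), a)) = 1 + max(1, 0) = 2
depth(pair(c, c)) = 1 + max(0, 0) = 1
depth(times(c, c)) = 1 + max(0, 0) = 1
depth(pair(pair(c, c), times(c, c))) = 1 + max(1, 1) = 2
depth(times(times(times(e, e), a), pair(pair(c, c), times(c, c)))) = 1 + max(2, 2) = 3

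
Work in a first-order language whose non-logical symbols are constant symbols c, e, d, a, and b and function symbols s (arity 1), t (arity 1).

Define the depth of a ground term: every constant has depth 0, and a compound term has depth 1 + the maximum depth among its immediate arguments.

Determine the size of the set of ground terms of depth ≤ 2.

Write N_k for the number of ground terms of depth ≤ k. A term of depth ≤ k is either a constant or a function symbol applied to arguments of depth ≤ k−1, so N_k = 5 + N_{k-1} + N_{k-1}.
N_0 = 5
N_1 = 5 + 5 + 5 = 15
N_2 = 5 + 15 + 15 = 35

35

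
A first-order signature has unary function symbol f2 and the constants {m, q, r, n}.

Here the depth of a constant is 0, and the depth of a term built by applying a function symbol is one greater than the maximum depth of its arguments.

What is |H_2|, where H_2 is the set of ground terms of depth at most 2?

12

Let N_k count ground terms of depth at most k. Each non-constant term of depth ≤ k is some function symbol applied to depth-≤(k−1) arguments, giving N_k = 4 + N_{k-1}.
N_0 = 4
N_1 = 4 + 4 = 8
N_2 = 4 + 8 = 12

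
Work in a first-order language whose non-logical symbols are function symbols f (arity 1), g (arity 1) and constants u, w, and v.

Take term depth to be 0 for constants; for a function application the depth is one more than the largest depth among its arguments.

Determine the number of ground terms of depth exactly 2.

12

Write N_k for the number of ground terms of depth ≤ k. A term of depth ≤ k is either a constant or a function symbol applied to arguments of depth ≤ k−1, so N_k = 3 + N_{k-1} + N_{k-1}.
N_0 = 3
N_1 = 3 + 3 + 3 = 9
N_2 = 3 + 9 + 9 = 21
Terms of depth exactly 2: N_2 − N_1 = 21 − 9 = 12.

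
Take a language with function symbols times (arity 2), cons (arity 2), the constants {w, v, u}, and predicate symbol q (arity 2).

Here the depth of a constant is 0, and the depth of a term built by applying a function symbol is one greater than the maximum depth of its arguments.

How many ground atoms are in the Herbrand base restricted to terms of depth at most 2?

First count ground terms of depth ≤ 2.
If N_k denotes the number of depth-≤k ground terms, the 3 constants give N_0 = 3, and each function symbol of arity r contributes N_{k-1}^r new terms at level k: N_k = 3 + N_{k-1}^2 + N_{k-1}^2.
N_0 = 3
N_1 = 3 + 3^2 + 3^2 = 21
N_2 = 3 + 21^2 + 21^2 = 885
So |H| = 885.
A ground atom is a predicate applied to a tuple of terms from H, so the count is the sum over predicates of |H|^arity:
  q: 885^2 = 783225
Total ground atoms: 783225.

783225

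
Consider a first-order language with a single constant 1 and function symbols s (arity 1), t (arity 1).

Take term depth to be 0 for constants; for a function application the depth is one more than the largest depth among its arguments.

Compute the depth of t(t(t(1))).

depth(t(1)) = 1 + depth(1) = 1 + 0 = 1
depth(t(t(1))) = 1 + depth(t(1)) = 1 + 1 = 2
depth(t(t(t(1)))) = 1 + depth(t(t(1))) = 1 + 2 = 3

3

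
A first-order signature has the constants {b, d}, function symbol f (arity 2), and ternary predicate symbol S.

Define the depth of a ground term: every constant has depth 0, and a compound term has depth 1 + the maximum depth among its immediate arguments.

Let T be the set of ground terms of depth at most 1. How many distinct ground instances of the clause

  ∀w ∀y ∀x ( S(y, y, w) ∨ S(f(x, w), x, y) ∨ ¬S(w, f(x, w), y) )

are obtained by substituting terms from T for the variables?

Ground terms of depth ≤ 1:
  Write N_k for the number of ground terms of depth ≤ k. A term of depth ≤ k is either a constant or a function symbol applied to arguments of depth ≤ k−1, so N_k = 2 + N_{k-1}^2.
  N_0 = 2
  N_1 = 2 + 2^2 = 6
So there are 6 ground terms available for substitution.
There are 3 variables to instantiate (w, y, x), each occurring in at least one literal, so different choices give different ground instances.
Number of ground instances = 6^3 = 216.

216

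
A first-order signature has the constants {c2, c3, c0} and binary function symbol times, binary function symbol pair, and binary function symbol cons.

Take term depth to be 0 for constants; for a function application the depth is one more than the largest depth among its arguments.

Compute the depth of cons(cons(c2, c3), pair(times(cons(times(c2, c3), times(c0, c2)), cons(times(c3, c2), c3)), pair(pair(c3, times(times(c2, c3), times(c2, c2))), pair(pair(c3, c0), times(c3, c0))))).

6

depth(cons(c2, c3)) = 1 + max(0, 0) = 1
depth(times(c2, c3)) = 1 + max(0, 0) = 1
depth(times(c0, c2)) = 1 + max(0, 0) = 1
depth(cons(times(c2, c3), times(c0, c2))) = 1 + max(1, 1) = 2
depth(times(c3, c2)) = 1 + max(0, 0) = 1
depth(cons(times(c3, c2), c3)) = 1 + max(1, 0) = 2
depth(times(cons(times(c2, c3), times(c0, c2)), cons(times(c3, c2), c3))) = 1 + max(2, 2) = 3
depth(times(c2, c2)) = 1 + max(0, 0) = 1
depth(times(times(c2, c3), times(c2, c2))) = 1 + max(1, 1) = 2
depth(pair(c3, times(times(c2, c3), times(c2, c2)))) = 1 + max(0, 2) = 3
depth(pair(c3, c0)) = 1 + max(0, 0) = 1
depth(times(c3, c0)) = 1 + max(0, 0) = 1
depth(pair(pair(c3, c0), times(c3, c0))) = 1 + max(1, 1) = 2
depth(pair(pair(c3, times(times(c2, c3), times(c2, c2))), pair(pair(c3, c0), times(c3, c0)))) = 1 + max(3, 2) = 4
depth(pair(times(cons(times(c2, c3), times(c0, c2)), cons(times(c3, c2), c3)), pair(pair(c3, times(times(c2, c3), times(c2, c2))), pair(pair(c3, c0), times(c3, c0))))) = 1 + max(3, 4) = 5
depth(cons(cons(c2, c3), pair(times(cons(times(c2, c3), times(c0, c2)), cons(times(c3, c2), c3)), pair(pair(c3, times(times(c2, c3), times(c2, c2))), pair(pair(c3, c0), times(c3, c0)))))) = 1 + max(1, 5) = 6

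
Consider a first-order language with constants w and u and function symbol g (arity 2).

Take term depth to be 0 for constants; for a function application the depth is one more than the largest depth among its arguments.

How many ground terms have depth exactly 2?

32

Write N_k for the number of ground terms of depth ≤ k. A term of depth ≤ k is either a constant or a function symbol applied to arguments of depth ≤ k−1, so N_k = 2 + N_{k-1}^2.
N_0 = 2
N_1 = 2 + 2^2 = 6
N_2 = 2 + 6^2 = 38
Terms of depth exactly 2: N_2 − N_1 = 38 − 6 = 32.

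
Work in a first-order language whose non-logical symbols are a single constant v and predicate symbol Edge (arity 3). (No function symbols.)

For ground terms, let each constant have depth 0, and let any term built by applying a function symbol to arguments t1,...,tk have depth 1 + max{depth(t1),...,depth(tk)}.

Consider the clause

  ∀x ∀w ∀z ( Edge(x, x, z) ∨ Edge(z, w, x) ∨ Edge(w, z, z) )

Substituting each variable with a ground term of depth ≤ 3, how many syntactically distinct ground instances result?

1

Ground terms of depth ≤ 3:
  With no function symbols every ground term is a constant, so there is exactly 1 ground term at every depth bound.
  N_0 = 1
  N_1 = 1
  N_2 = 1
  N_3 = 1
  Explicitly: v.
So there is exactly 1 ground term available for substitution.
The body mentions every one of the 3 quantified variables; since ground terms form a free algebra, no two substitutions collapse to the same formula.
Number of ground instances = 1^3 = 1.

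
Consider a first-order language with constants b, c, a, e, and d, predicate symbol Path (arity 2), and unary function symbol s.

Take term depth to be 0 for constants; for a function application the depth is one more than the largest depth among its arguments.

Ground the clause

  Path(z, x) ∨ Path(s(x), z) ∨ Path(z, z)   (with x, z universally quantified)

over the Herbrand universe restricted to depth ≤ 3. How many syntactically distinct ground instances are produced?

Ground terms of depth ≤ 3:
  Let N_k = |{terms of depth ≤ k}|. Then N_0 = 5 and N_k = 5 + N_{k-1} for k ≥ 1 (one summand per function symbol, arity giving the exponent).
  N_0 = 5
  N_1 = 5 + 5 = 10
  N_2 = 5 + 10 = 15
  N_3 = 5 + 15 = 20
So there are 20 ground terms available for substitution.
There are 2 variables to instantiate (x, z), each occurring in at least one literal, so different choices give different ground instances.
Number of ground instances = 20^2 = 400.

400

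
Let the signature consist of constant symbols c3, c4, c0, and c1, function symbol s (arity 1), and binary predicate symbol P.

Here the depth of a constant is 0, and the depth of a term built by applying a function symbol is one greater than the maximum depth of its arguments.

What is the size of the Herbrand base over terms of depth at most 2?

144

First count ground terms of depth ≤ 2.
Let N_k count ground terms of depth at most k. Each non-constant term of depth ≤ k is some function symbol applied to depth-≤(k−1) arguments, giving N_k = 4 + N_{k-1}.
N_0 = 4
N_1 = 4 + 4 = 8
N_2 = 4 + 8 = 12
Explicitly: c3, c4, c0, c1, s(c3), s(c4), s(c0), s(c1), s(s(c3)), s(s(c4)), s(s(c0)), s(s(c1)).
So |H| = 12.
A ground atom is a predicate applied to a tuple of terms from H, so the count is the sum over predicates of |H|^arity:
  P: 12^2 = 144
Total ground atoms: 144.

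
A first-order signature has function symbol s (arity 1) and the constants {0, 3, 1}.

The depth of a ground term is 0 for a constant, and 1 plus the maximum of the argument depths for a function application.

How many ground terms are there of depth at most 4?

15

Let N_k = |{terms of depth ≤ k}|. Then N_0 = 3 and N_k = 3 + N_{k-1} for k ≥ 1 (one summand per function symbol, arity giving the exponent).
N_0 = 3
N_1 = 3 + 3 = 6
N_2 = 3 + 6 = 9
N_3 = 3 + 9 = 12
N_4 = 3 + 12 = 15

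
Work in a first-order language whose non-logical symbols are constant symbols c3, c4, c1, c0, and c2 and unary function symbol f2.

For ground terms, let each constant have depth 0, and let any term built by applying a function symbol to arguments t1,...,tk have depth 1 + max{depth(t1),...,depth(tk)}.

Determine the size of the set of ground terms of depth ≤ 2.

Let N_k count ground terms of depth at most k. Each non-constant term of depth ≤ k is some function symbol applied to depth-≤(k−1) arguments, giving N_k = 5 + N_{k-1}.
N_0 = 5
N_1 = 5 + 5 = 10
N_2 = 5 + 10 = 15

15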